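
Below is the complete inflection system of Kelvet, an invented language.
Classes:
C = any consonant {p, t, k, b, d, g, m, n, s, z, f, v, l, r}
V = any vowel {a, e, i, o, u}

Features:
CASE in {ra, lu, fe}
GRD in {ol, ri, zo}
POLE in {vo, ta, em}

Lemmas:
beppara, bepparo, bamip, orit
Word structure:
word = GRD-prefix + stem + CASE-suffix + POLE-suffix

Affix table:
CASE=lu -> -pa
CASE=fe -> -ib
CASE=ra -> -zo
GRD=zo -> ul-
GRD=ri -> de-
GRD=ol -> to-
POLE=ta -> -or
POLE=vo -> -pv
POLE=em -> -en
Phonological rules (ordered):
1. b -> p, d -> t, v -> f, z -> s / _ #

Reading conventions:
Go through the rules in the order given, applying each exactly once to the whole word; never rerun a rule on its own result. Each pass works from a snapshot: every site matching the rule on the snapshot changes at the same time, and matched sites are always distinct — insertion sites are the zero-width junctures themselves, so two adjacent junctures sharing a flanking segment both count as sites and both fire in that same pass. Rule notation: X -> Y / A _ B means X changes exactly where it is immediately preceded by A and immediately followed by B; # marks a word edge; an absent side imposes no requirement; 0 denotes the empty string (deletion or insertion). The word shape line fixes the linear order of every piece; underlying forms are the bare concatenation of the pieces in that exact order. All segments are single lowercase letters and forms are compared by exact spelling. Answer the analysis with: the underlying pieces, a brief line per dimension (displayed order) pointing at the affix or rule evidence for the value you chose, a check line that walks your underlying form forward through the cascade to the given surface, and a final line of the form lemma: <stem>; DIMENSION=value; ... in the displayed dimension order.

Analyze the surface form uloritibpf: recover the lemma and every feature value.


underlying: ul-orit-ib-pv
CASE=fe - signalled by the affix -ib
GRD=zo - signalled by the affix ul-
POLE=vo - signalled by the affix -pv
check: uloritibpv -> uloritibpf
lemma: orit; CASE=fe; GRD=zo; POLE=vo


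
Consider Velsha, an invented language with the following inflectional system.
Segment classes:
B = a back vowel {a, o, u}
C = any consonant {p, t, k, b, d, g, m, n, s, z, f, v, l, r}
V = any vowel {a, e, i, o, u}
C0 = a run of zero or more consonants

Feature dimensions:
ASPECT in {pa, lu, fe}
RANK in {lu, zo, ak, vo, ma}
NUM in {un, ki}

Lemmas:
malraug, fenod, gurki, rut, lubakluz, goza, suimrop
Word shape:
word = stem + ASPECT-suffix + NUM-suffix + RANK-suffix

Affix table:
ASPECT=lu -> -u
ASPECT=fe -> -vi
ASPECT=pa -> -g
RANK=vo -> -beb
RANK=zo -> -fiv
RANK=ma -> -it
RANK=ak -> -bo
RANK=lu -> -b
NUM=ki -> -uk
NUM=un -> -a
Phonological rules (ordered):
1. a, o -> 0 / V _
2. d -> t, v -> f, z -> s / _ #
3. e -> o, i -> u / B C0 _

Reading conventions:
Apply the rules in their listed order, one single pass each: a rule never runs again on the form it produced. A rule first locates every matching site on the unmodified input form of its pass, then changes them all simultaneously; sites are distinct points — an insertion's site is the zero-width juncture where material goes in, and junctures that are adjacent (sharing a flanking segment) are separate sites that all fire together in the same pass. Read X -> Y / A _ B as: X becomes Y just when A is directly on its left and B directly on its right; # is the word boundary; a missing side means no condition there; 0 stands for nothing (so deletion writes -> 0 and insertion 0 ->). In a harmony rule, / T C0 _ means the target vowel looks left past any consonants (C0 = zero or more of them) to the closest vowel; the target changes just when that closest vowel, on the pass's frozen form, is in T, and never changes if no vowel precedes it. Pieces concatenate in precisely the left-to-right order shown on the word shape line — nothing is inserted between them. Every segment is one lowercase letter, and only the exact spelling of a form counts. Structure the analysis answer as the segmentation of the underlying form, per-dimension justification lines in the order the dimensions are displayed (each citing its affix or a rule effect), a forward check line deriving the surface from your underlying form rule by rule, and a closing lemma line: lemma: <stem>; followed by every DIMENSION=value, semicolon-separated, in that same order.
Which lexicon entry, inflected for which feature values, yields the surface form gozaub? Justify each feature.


underlying: goza-u-a-b
ASPECT=lu - signalled by the affix -u
RANK=lu - signalled by the affix -b
NUM=un - signalled by the affix -a
check: gozauab -> gozaub -> gozaub -> gozaub
lemma: goza; ASPECT=lu; RANK=lu; NUM=un


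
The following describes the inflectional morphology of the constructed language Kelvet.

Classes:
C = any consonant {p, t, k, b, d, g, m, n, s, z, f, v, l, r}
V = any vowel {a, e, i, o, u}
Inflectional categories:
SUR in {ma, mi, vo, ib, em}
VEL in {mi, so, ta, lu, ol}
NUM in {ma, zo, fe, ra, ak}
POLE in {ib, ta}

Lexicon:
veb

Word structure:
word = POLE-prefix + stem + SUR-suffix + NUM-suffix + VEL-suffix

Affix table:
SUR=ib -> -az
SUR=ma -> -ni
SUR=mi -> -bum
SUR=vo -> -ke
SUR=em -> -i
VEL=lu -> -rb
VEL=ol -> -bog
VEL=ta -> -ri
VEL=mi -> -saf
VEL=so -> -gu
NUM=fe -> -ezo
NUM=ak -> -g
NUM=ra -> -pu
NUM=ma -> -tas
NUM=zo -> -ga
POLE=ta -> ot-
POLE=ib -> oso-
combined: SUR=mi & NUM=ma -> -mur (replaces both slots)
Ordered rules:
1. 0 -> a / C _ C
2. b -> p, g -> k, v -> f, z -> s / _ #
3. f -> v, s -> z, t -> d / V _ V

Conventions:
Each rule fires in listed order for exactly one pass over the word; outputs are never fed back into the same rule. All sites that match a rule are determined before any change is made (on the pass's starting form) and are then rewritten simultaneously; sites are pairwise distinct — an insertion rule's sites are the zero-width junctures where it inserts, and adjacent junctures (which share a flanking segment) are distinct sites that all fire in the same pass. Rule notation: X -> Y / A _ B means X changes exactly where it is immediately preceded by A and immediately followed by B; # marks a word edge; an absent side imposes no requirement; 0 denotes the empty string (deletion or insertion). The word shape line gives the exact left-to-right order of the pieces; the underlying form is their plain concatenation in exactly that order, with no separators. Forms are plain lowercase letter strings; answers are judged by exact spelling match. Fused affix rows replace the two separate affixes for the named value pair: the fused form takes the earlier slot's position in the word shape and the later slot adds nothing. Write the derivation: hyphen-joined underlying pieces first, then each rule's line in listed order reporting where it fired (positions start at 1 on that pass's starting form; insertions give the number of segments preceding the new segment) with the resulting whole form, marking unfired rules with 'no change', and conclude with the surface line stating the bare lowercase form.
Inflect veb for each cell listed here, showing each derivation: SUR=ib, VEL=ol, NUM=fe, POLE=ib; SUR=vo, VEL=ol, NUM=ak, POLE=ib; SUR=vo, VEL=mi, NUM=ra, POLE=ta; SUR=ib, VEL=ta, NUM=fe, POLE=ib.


cell SUR=ib, VEL=ol, NUM=fe, POLE=ib:
underlying: oso-veb-az-ezo-bog
1. 0 -> a / C _ C: no change
2. b -> p, g -> k, v -> f, z -> s / _ #: fires at position(s) 14: osovebazezobok
3. f -> v, s -> z, t -> d / V _ V: fires at position(s) 2: ozovebazezobok
surface: ozovebazezobok

cell SUR=vo, VEL=ol, NUM=ak, POLE=ib:
underlying: oso-veb-ke-g-bog
1. 0 -> a / C _ C: inserts after position(s) 6, 9: osovebakegabog
2. b -> p, g -> k, v -> f, z -> s / _ #: fires at position(s) 14: osovebakegabok
3. f -> v, s -> z, t -> d / V _ V: fires at position(s) 2: ozovebakegabok
surface: ozovebakegabok

cell SUR=vo, VEL=mi, NUM=ra, POLE=ta:
underlying: ot-veb-ke-pu-saf
1. 0 -> a / C _ C: inserts after position(s) 2, 5: otavebakepusaf
2. b -> p, g -> k, v -> f, z -> s / _ #: no change
3. f -> v, s -> z, t -> d / V _ V: fires at position(s) 2, 12: odavebakepuzaf
surface: odavebakepuzaf

cell SUR=ib, VEL=ta, NUM=fe, POLE=ib:
underlying: oso-veb-az-ezo-ri
1. 0 -> a / C _ C: no change
2. b -> p, g -> k, v -> f, z -> s / _ #: no change
3. f -> v, s -> z, t -> d / V _ V: fires at position(s) 2: ozovebazezori
surface: ozovebazezori


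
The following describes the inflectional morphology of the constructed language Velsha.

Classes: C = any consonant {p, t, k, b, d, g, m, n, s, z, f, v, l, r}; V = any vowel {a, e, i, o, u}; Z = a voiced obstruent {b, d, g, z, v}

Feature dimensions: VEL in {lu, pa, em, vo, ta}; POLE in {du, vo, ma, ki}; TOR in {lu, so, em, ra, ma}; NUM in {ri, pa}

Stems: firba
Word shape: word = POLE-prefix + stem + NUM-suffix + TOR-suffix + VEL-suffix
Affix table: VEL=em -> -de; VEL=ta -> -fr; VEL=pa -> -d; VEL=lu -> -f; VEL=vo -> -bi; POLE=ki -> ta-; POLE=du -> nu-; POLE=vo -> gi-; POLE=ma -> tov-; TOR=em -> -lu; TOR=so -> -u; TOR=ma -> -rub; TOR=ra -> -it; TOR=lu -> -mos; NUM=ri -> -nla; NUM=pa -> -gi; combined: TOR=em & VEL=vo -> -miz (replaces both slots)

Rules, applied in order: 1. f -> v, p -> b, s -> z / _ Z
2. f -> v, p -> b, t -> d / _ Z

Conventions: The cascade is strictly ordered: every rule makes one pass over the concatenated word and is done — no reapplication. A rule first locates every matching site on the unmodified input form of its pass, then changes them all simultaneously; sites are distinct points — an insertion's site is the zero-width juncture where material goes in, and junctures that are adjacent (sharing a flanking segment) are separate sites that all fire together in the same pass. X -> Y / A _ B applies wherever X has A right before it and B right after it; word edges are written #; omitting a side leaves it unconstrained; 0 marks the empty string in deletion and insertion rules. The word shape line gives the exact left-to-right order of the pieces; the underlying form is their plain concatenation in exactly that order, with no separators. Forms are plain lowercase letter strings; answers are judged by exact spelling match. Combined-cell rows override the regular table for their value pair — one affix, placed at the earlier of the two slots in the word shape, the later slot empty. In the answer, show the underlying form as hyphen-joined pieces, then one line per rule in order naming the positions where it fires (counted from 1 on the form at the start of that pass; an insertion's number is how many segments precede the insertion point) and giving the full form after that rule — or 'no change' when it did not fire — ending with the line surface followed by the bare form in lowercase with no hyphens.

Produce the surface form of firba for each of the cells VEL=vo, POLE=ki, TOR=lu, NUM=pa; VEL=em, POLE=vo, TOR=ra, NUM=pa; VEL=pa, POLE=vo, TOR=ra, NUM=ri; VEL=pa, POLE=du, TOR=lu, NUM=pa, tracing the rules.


cell VEL=vo, POLE=ki, TOR=lu, NUM=pa:
underlying: ta-firba-gi-mos-bi
1. f -> v, p -> b, s -> z / _ Z: fires at position(s) 12: tafirbagimozbi
2. f -> v, p -> b, t -> d / _ Z: no change
surface: tafirbagimozbi

cell VEL=em, POLE=vo, TOR=ra, NUM=pa:
underlying: gi-firba-gi-it-de
1. f -> v, p -> b, s -> z / _ Z: no change
2. f -> v, p -> b, t -> d / _ Z: fires at position(s) 11: gifirbagiidde
surface: gifirbagiidde

cell VEL=pa, POLE=vo, TOR=ra, NUM=ri:
underlying: gi-firba-nla-it-d
1. f -> v, p -> b, s -> z / _ Z: no change
2. f -> v, p -> b, t -> d / _ Z: fires at position(s) 12: gifirbanlaidd
surface: gifirbanlaidd

cell VEL=pa, POLE=du, TOR=lu, NUM=pa:
underlying: nu-firba-gi-mos-d
1. f -> v, p -> b, s -> z / _ Z: fires at position(s) 12: nufirbagimozd
2. f -> v, p -> b, t -> d / _ Z: no change
surface: nufirbagimozd


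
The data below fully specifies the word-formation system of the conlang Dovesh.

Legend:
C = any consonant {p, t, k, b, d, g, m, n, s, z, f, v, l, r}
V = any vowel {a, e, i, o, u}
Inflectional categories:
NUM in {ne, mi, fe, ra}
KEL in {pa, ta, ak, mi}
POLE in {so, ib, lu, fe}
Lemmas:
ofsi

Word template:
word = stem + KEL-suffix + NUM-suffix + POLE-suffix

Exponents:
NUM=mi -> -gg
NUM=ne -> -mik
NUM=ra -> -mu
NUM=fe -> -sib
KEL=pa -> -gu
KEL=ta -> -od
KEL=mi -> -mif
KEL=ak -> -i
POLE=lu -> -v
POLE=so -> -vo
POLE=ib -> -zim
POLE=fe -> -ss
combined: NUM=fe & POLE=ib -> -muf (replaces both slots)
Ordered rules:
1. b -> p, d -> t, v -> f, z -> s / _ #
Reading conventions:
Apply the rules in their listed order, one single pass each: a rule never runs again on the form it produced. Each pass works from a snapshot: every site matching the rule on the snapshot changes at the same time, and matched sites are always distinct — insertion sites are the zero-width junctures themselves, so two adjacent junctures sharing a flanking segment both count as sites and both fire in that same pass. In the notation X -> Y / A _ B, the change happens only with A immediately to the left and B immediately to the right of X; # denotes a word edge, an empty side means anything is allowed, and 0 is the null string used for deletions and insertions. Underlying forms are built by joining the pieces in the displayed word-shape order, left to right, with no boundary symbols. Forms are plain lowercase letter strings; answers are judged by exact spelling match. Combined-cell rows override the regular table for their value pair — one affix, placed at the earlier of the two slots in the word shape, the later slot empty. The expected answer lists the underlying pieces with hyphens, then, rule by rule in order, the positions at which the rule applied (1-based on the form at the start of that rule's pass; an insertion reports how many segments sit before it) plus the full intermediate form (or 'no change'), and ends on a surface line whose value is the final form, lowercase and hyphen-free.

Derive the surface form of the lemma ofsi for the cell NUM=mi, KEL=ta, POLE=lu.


underlying: ofsi-od-gg-v
1. b -> p, d -> t, v -> f, z -> s / _ #: fires at position(s) 9: ofsiodggf
surface: ofsiodggf


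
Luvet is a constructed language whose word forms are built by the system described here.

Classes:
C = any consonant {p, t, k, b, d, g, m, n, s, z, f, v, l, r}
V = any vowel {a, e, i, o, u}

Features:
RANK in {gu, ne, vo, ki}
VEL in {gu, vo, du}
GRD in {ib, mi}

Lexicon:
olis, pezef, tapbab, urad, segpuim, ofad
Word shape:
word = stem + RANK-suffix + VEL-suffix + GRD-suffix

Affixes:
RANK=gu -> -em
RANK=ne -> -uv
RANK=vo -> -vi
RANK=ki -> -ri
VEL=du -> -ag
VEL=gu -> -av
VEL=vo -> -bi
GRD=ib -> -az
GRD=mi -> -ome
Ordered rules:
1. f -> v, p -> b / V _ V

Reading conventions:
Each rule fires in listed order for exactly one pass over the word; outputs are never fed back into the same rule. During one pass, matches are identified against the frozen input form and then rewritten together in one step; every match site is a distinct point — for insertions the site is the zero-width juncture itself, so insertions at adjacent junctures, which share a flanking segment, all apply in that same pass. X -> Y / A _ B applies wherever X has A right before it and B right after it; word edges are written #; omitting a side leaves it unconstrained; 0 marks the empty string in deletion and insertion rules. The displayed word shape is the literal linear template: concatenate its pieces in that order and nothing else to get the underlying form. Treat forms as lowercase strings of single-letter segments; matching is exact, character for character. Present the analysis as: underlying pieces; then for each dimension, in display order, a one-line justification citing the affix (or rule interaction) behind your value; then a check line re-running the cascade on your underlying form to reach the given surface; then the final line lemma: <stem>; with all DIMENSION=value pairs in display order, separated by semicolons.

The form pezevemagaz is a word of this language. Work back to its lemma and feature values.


underlying: pezef-em-ag-az
RANK=gu - signalled by the affix -em
VEL=du - signalled by the affix -ag
GRD=ib - signalled by the affix -az
check: pezefemagaz -> pezevemagaz
lemma: pezef; RANK=gu; VEL=du; GRD=ib


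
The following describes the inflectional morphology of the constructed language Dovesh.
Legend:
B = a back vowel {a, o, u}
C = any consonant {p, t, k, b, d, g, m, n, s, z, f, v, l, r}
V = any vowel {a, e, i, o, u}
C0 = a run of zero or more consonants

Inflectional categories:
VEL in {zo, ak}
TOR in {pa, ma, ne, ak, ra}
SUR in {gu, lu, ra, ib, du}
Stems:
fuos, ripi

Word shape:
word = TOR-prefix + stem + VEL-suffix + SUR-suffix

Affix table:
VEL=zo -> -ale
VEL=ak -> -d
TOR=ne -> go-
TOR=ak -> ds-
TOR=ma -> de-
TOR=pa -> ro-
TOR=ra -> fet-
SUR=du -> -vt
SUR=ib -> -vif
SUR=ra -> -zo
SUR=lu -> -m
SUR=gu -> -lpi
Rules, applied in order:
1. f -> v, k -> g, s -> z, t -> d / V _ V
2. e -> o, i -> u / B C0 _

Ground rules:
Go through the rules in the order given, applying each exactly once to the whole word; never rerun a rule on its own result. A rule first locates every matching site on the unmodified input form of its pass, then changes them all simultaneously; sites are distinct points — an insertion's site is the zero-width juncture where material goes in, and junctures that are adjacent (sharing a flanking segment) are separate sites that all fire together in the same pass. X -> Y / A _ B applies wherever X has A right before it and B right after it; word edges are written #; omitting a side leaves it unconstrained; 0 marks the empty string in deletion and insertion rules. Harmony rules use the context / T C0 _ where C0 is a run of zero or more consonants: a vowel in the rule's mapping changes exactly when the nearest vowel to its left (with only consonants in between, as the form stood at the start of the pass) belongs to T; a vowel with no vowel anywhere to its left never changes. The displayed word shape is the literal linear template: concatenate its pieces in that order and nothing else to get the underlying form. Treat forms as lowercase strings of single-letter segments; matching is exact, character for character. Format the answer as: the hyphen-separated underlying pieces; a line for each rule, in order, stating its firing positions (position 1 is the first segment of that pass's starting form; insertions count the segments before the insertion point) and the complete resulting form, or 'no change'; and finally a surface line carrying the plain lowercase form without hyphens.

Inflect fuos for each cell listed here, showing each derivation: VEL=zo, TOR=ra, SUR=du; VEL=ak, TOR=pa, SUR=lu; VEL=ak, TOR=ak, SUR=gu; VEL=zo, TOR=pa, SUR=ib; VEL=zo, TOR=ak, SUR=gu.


cell VEL=zo, TOR=ra, SUR=du:
underlying: fet-fuos-ale-vt
1. f -> v, k -> g, s -> z, t -> d / V _ V: fires at position(s) 7: fetfuozalevt
2. e -> o, i -> u / B C0 _: fires at position(s) 10: fetfuozalovt
surface: fetfuozalovt

cell VEL=ak, TOR=pa, SUR=lu:
underlying: ro-fuos-d-m
1. f -> v, k -> g, s -> z, t -> d / V _ V: fires at position(s) 3: rovuosdm
2. e -> o, i -> u / B C0 _: no change
surface: rovuosdm

cell VEL=ak, TOR=ak, SUR=gu:
underlying: ds-fuos-d-lpi
1. f -> v, k -> g, s -> z, t -> d / V _ V: no change
2. e -> o, i -> u / B C0 _: fires at position(s) 10: dsfuosdlpu
surface: dsfuosdlpu

cell VEL=zo, TOR=pa, SUR=ib:
underlying: ro-fuos-ale-vif
1. f -> v, k -> g, s -> z, t -> d / V _ V: fires at position(s) 3, 6: rovuozalevif
2. e -> o, i -> u / B C0 _: fires at position(s) 9: rovuozalovif
surface: rovuozalovif

cell VEL=zo, TOR=ak, SUR=gu:
underlying: ds-fuos-ale-lpi
1. f -> v, k -> g, s -> z, t -> d / V _ V: fires at position(s) 6: dsfuozalelpi
2. e -> o, i -> u / B C0 _: fires at position(s) 9: dsfuozalolpi
surface: dsfuozalolpi


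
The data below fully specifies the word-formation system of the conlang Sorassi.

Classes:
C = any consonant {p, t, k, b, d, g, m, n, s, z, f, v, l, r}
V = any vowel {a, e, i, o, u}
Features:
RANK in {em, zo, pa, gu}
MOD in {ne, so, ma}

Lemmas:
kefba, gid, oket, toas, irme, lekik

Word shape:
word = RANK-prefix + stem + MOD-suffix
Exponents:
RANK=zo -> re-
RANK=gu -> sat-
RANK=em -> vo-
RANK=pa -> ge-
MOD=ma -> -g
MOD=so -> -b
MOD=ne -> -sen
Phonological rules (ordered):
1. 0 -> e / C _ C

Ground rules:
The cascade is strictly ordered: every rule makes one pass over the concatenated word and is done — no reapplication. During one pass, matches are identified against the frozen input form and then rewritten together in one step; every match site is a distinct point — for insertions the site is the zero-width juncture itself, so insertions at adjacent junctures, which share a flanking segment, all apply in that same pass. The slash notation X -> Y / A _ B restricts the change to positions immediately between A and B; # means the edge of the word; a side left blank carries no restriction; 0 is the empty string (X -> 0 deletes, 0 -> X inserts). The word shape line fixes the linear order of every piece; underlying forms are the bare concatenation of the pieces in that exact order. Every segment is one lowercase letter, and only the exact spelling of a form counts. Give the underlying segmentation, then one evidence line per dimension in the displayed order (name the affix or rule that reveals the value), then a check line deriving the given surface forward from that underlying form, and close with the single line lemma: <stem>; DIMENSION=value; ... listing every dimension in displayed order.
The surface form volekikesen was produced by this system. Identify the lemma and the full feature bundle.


underlying: vo-lekik-sen
RANK=em - signalled by the affix vo-
MOD=ne - signalled by the affix -sen
check: volekiksen -> volekikesen
lemma: lekik; RANK=em; MOD=ne


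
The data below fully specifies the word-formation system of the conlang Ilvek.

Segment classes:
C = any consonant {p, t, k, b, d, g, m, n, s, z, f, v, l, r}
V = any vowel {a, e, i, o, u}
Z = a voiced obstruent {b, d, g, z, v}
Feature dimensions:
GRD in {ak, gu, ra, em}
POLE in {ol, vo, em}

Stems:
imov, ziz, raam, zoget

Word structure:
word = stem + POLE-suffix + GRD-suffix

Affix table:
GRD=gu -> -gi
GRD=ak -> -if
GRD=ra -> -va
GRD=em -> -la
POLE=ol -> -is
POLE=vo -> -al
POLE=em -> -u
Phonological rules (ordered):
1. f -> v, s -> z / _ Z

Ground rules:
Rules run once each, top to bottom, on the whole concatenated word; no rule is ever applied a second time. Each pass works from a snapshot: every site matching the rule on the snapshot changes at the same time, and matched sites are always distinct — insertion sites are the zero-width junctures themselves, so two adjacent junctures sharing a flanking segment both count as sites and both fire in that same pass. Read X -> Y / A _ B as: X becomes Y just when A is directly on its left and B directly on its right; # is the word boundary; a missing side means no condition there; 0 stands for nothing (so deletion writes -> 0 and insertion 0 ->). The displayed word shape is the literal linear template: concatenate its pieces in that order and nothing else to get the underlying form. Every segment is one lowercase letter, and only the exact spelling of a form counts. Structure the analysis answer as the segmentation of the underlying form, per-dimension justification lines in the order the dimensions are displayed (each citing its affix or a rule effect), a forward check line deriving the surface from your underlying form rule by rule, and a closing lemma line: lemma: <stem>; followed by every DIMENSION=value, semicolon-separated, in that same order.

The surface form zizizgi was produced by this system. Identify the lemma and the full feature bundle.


underlying: ziz-is-gi
GRD=gu - signalled by the affix -gi
POLE=ol - signalled by the affix -is
check: zizisgi -> zizizgi
lemma: ziz; GRD=gu; POLE=ol


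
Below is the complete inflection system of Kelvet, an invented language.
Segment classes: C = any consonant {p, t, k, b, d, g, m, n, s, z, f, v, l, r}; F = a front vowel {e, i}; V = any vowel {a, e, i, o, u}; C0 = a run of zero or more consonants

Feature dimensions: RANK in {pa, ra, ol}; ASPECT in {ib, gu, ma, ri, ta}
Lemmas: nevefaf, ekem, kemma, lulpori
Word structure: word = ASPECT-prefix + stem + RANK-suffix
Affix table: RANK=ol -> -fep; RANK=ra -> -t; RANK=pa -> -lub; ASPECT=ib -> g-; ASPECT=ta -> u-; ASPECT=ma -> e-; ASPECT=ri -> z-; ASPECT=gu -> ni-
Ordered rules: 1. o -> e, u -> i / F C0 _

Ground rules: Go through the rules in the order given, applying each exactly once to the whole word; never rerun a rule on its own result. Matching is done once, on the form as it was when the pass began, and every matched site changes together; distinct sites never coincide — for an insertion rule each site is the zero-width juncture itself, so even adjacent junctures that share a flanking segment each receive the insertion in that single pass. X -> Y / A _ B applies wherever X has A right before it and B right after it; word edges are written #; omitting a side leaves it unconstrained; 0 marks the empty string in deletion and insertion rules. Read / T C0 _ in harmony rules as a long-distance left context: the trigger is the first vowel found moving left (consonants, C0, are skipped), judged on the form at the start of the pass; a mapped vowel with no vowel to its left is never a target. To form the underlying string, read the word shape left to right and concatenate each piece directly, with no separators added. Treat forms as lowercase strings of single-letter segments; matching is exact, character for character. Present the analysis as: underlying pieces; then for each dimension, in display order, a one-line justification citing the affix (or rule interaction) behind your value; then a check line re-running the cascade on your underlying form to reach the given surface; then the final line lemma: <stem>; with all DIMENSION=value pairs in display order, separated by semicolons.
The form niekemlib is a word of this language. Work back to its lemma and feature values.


underlying: ni-ekem-lub
RANK=pa - signalled by the affix -lub
ASPECT=gu - signalled by the affix ni-
check: niekemlub -> niekemlib
lemma: ekem; RANK=pa; ASPECT=gu


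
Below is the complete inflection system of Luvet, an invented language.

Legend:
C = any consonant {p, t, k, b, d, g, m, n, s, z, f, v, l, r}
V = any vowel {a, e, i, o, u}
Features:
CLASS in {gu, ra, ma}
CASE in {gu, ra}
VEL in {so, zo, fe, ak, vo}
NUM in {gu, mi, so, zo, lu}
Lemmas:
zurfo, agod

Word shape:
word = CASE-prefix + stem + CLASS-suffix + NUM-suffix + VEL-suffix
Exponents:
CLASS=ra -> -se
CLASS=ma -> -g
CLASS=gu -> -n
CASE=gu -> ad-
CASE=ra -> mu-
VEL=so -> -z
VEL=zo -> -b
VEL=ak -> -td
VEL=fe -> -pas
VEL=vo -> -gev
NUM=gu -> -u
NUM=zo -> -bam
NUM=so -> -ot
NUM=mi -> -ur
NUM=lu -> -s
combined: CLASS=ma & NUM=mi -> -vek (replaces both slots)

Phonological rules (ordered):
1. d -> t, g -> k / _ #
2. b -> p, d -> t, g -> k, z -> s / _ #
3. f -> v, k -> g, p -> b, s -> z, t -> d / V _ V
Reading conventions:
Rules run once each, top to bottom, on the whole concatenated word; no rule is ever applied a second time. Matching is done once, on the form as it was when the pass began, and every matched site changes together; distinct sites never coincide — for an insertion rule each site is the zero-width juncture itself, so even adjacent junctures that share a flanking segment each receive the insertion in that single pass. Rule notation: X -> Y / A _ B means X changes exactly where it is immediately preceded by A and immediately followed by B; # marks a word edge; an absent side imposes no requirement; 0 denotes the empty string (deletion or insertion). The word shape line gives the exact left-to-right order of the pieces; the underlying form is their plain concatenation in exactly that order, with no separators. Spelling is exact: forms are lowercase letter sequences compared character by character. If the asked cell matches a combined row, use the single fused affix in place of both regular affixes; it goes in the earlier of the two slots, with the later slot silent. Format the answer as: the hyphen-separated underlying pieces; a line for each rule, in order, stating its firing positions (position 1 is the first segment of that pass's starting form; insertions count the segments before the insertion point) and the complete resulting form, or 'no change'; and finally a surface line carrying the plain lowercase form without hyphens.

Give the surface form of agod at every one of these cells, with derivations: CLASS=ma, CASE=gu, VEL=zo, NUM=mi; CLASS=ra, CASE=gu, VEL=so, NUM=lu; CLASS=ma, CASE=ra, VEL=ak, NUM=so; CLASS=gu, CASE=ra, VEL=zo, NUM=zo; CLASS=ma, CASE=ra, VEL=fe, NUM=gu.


cell CLASS=ma, CASE=gu, VEL=zo, NUM=mi:
underlying: ad-agod-vek-b
1. d -> t, g -> k / _ #: no change
2. b -> p, d -> t, g -> k, z -> s / _ #: fires at position(s) 10: adagodvekp
3. f -> v, k -> g, p -> b, s -> z, t -> d / V _ V: no change
surface: adagodvekp

cell CLASS=ra, CASE=gu, VEL=so, NUM=lu:
underlying: ad-agod-se-s-z
1. d -> t, g -> k / _ #: no change
2. b -> p, d -> t, g -> k, z -> s / _ #: fires at position(s) 10: adagodsess
3. f -> v, k -> g, p -> b, s -> z, t -> d / V _ V: no change
surface: adagodsess

cell CLASS=ma, CASE=ra, VEL=ak, NUM=so:
underlying: mu-agod-g-ot-td
1. d -> t, g -> k / _ #: fires at position(s) 11: muagodgottt
2. b -> p, d -> t, g -> k, z -> s / _ #: no change
3. f -> v, k -> g, p -> b, s -> z, t -> d / V _ V: no change
surface: muagodgottt

cell CLASS=gu, CASE=ra, VEL=zo, NUM=zo:
underlying: mu-agod-n-bam-b
1. d -> t, g -> k / _ #: no change
2. b -> p, d -> t, g -> k, z -> s / _ #: fires at position(s) 11: muagodnbamp
3. f -> v, k -> g, p -> b, s -> z, t -> d / V _ V: no change
surface: muagodnbamp

cell CLASS=ma, CASE=ra, VEL=fe, NUM=gu:
underlying: mu-agod-g-u-pas
1. d -> t, g -> k / _ #: no change
2. b -> p, d -> t, g -> k, z -> s / _ #: no change
3. f -> v, k -> g, p -> b, s -> z, t -> d / V _ V: fires at position(s) 9: muagodgubas
surface: muagodgubas


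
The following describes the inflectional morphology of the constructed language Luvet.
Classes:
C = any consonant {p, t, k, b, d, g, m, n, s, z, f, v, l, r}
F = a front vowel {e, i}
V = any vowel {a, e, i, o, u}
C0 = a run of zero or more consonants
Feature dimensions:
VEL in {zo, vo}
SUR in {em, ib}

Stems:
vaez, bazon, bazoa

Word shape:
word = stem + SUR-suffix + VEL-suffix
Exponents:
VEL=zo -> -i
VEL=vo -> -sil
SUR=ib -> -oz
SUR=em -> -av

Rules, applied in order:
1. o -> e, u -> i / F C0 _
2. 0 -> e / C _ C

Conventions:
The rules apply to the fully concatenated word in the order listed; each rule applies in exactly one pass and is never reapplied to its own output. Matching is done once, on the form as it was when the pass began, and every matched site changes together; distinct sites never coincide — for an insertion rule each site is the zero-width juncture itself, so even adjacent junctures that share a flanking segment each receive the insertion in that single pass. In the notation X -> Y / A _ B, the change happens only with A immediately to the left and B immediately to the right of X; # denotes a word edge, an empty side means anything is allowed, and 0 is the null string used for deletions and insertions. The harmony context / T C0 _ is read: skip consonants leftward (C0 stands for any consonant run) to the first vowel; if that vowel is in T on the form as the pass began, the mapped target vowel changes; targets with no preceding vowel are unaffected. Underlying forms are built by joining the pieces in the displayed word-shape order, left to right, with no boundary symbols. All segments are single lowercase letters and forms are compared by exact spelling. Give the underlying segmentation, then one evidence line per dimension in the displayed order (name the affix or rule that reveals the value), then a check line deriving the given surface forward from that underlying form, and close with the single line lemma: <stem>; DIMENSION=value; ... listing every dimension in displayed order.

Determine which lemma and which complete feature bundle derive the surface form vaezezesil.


underlying: vaez-oz-sil
VEL=vo - signalled by the affix -sil
SUR=ib - signalled by the affix -oz
check: vaezozsil -> vaezezsil -> vaezezesil
lemma: vaez; VEL=vo; SUR=ib


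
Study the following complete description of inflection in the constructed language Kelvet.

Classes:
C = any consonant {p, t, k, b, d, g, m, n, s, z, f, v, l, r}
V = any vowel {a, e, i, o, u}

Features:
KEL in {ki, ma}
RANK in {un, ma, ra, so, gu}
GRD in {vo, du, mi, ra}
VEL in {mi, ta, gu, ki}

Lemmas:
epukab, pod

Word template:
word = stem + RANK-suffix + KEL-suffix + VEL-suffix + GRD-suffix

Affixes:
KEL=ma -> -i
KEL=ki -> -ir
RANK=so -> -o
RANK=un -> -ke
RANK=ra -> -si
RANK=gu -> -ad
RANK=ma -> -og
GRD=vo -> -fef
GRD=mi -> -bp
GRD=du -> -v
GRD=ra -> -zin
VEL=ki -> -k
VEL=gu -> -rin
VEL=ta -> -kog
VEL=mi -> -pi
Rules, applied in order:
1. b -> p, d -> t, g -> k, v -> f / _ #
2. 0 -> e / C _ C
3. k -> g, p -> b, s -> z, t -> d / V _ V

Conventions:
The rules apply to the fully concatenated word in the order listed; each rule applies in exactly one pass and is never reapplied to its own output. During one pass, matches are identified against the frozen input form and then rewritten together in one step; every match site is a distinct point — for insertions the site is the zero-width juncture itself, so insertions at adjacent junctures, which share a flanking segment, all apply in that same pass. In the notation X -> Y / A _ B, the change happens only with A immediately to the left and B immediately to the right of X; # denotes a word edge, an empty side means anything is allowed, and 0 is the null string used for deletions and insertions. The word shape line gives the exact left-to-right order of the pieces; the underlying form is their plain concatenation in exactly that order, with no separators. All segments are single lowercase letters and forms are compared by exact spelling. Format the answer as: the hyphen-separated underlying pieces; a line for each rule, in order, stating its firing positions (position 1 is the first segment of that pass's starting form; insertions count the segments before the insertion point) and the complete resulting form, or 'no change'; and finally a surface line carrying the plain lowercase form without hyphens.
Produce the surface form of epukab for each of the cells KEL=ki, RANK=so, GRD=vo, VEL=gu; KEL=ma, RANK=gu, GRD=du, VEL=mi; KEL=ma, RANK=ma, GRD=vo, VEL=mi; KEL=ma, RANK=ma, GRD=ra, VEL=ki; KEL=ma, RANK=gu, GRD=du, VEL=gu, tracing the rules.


cell KEL=ki, RANK=so, GRD=vo, VEL=gu:
underlying: epukab-o-ir-rin-fef
1. b -> p, d -> t, g -> k, v -> f / _ #: no change
2. 0 -> e / C _ C: inserts after position(s) 9, 12: epukaboirerinefef
3. k -> g, p -> b, s -> z, t -> d / V _ V: fires at position(s) 2, 4: ebugaboirerinefef
surface: ebugaboirerinefef

cell KEL=ma, RANK=gu, GRD=du, VEL=mi:
underlying: epukab-ad-i-pi-v
1. b -> p, d -> t, g -> k, v -> f / _ #: fires at position(s) 12: epukabadipif
2. 0 -> e / C _ C: no change
3. k -> g, p -> b, s -> z, t -> d / V _ V: fires at position(s) 2, 4, 10: ebugabadibif
surface: ebugabadibif

cell KEL=ma, RANK=ma, GRD=vo, VEL=mi:
underlying: epukab-og-i-pi-fef
1. b -> p, d -> t, g -> k, v -> f / _ #: no change
2. 0 -> e / C _ C: no change
3. k -> g, p -> b, s -> z, t -> d / V _ V: fires at position(s) 2, 4, 10: ebugabogibifef
surface: ebugabogibifef

cell KEL=ma, RANK=ma, GRD=ra, VEL=ki:
underlying: epukab-og-i-k-zin
1. b -> p, d -> t, g -> k, v -> f / _ #: no change
2. 0 -> e / C _ C: inserts after position(s) 10: epukabogikezin
3. k -> g, p -> b, s -> z, t -> d / V _ V: fires at position(s) 2, 4, 10: ebugabogigezin
surface: ebugabogigezin

cell KEL=ma, RANK=gu, GRD=du, VEL=gu:
underlying: epukab-ad-i-rin-v
1. b -> p, d -> t, g -> k, v -> f / _ #: fires at position(s) 13: epukabadirinf
2. 0 -> e / C _ C: inserts after position(s) 12: epukabadirinef
3. k -> g, p -> b, s -> z, t -> d / V _ V: fires at position(s) 2, 4: ebugabadirinef
surface: ebugabadirinef


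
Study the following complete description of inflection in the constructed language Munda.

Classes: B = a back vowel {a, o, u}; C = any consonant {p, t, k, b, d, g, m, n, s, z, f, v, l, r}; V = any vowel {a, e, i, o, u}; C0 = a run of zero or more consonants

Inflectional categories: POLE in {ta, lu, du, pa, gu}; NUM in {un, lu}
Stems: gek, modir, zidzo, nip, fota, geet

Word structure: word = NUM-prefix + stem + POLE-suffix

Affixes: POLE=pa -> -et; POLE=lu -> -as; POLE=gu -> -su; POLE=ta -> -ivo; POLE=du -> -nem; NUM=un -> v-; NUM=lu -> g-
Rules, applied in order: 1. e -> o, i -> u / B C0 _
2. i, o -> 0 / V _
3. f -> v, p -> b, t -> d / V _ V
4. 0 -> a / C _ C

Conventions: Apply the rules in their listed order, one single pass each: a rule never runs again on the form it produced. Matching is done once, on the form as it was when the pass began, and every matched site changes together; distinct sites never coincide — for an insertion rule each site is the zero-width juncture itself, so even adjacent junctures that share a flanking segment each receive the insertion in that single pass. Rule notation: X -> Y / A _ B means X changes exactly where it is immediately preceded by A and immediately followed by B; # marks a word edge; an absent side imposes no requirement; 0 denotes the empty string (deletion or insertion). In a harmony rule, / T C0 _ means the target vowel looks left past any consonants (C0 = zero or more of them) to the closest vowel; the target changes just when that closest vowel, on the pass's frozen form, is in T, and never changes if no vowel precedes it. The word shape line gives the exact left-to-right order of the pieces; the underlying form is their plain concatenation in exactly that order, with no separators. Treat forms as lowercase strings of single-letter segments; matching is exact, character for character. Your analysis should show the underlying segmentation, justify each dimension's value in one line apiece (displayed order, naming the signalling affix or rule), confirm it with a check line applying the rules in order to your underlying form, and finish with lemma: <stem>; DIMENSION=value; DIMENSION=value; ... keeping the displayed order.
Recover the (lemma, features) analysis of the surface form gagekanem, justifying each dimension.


underlying: g-gek-nem
POLE=du - signalled by the affix -nem
NUM=lu - signalled by the affix g-
check: ggeknem -> ggeknem -> ggeknem -> ggeknem -> gagekanem
lemma: gek; POLE=du; NUM=lu


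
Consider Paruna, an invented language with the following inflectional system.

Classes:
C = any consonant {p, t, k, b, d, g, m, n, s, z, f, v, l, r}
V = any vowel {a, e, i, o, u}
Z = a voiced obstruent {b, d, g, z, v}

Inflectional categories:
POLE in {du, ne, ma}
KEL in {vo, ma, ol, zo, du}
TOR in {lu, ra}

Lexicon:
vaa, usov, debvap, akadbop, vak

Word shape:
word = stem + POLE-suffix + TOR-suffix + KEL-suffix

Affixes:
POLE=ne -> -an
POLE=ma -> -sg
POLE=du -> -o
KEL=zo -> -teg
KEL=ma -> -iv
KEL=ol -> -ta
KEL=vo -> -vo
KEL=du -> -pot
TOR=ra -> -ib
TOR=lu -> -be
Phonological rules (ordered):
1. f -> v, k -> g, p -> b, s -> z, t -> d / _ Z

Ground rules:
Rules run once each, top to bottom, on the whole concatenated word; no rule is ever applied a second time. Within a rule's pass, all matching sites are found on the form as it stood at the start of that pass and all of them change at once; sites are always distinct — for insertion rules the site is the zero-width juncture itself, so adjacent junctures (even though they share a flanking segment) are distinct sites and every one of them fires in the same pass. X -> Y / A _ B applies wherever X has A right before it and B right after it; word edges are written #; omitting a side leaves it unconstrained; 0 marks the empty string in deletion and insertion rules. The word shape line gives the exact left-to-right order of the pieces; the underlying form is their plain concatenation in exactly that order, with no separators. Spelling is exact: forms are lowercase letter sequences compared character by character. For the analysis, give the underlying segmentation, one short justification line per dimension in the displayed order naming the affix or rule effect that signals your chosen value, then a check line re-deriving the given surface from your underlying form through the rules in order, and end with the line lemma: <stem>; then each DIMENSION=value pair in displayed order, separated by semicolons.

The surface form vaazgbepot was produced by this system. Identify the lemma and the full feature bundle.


underlying: vaa-sg-be-pot
POLE=ma - signalled by the affix -sg
KEL=du - signalled by the affix -pot
TOR=lu - signalled by the affix -be
check: vaasgbepot -> vaazgbepot
lemma: vaa; POLE=ma; KEL=du; TOR=lu
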